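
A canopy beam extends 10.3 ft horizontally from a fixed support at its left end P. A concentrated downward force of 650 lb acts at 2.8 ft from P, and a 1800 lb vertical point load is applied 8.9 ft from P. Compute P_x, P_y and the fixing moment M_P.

P_x = 0, P_y = 2450 lb, M_P = 17840 lb·ft

ΣF_x = 0: P_x = 0.
ΣF_y = 0: P_y − 650 − 1800 = 0 → P_y = 2450 lb.
ΣM about P: M_P − 650·2.8 − 1800·8.9 = 0 → M_P = 17840 lb·ft.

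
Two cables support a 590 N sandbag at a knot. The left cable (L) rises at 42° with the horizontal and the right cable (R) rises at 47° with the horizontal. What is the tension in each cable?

T_L = 402.4 N, T_R = 438.5 N

ΣF_x = 0: −T_L·cos42° + T_R·cos47° = 0 → T_R = 1.08966·T_L.
ΣF_y = 0: T_L·sin42° + T_R·sin47° = 590.
Substitute: T_L·(0.669131 + 1.08966·0.731354) = 590 → T_L = 402.44 ≈ 402.4 N.
Then T_R = 1.08966 × 402.44 = 438.5 N.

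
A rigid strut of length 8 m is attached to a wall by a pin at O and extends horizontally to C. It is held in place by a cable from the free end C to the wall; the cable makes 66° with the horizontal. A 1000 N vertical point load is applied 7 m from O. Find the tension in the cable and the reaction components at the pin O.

ΣM about O: T·sin66°·8 − 1000·7 = 0 → T = 7000/(8·0.913545) = 957.807 ≈ 957.8 N.
ΣF_x = 0: O_x − T·cos66° = 0 → O_x = 957.807 × 0.406737 = 389.6 N.
ΣF_y = 0: O_y + T·sin66° − 1000 = 0 → O_y = 1000 − 957.807 × 0.913545 = 125.0 N.

T = 957.8 N, O_x = 389.6 N, O_y = 125.0 N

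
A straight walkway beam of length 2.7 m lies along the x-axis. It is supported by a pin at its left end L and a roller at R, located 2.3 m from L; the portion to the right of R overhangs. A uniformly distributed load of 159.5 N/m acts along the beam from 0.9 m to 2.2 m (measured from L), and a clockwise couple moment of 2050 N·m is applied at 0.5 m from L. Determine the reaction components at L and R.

Resultant of the distributed load: 159.5 × 1.3 = 207.35 N at 1.55 m from L.
ΣM about L: R_y·2.3 − (159.5·1.3)·1.55 − 2050 = 0 → R_y = 2371.3925/2.3 = 1031.04 ≈ 1031 N.
ΣF_y = 0: L_y + 1031.04 − 159.5·1.3 = 0 → L_y = -823.7 N.
ΣF_x = 0: no horizontal applied forces, so L_x = 0.

L_x = 0, L_y = -823.7 N, R_y = 1031 N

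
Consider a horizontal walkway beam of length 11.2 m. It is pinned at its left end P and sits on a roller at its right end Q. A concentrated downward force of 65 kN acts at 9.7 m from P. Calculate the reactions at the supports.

P_x = 0, P_y = 8.705 kN, Q_y = 56.29 kN

ΣM about P: Q_y·11.2 − 65·9.7 = 0 → Q_y = 630.5/11.2 = 56.2946 ≈ 56.29 kN.
ΣF_y = 0: P_y + 56.2946 − 65 = 0 → P_y = 8.705 kN.
ΣF_x = 0: no horizontal applied forces, so P_x = 0.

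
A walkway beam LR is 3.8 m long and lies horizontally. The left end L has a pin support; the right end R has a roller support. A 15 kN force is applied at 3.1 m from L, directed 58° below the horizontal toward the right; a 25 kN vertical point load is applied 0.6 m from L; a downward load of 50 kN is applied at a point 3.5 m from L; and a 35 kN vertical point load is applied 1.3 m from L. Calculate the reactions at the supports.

ΣM about L: R_y·3.8 − 15·sin58°·3.1 − 25·0.6 − 50·3.5 − 35·1.3 = 0 → R_y = 274.934/3.8 = 72.3511 ≈ 72.35 kN.
ΣF_y = 0: L_y + 72.3511 − 15·sin58° − 25 − 50 − 35 = 0 → L_y = 50.37 kN.
ΣF_x = 0: L_x + 15·cos58° = 0 → L_x = -7.949 kN.

L_x = -7.949 kN, L_y = 50.37 kN, R_y = 72.35 kN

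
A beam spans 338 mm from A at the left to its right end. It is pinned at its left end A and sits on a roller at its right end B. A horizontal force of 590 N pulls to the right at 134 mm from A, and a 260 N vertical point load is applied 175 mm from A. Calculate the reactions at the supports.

Taking moments about A: B_y·338 − 260·175 = 0 → B_y = 45500/338 = 134.615 ≈ 134.6 N.
ΣF_y = 0: A_y + 134.615 − 260 = 0 → A_y = 125.4 N.
ΣF_x = 0: A_x + 590 = 0 → A_x = -590.0 N.

A_x = -590.0 N, A_y = 125.4 N, B_y = 134.6 N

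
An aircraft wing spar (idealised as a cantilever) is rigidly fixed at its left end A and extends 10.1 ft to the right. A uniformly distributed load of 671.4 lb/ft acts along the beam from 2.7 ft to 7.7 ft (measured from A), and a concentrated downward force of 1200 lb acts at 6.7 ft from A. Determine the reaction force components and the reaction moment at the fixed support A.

A_x = 0, A_y = 4557 lb, M_A = 25500 lb·ft

Resultant of the distributed load: 671.4 × 5 = 3357 lb at 5.2 ft from A.
ΣF_x = 0: A_x = 0.
ΣF_y = 0: A_y − 671.4·5 − 1200 = 0 → A_y = 4557 lb.
ΣM about A: M_A − (671.4·5)·5.2 − 1200·6.7 = 0 → M_A = 25500 lb·ft.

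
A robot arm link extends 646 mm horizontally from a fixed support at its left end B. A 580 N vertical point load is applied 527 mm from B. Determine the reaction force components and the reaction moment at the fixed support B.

B_x = 0, B_y = 580.0 N, M_B = 305700 N·mm

ΣF_x = 0: B_x = 0.
ΣF_y = 0: B_y − 580 = 0 → B_y = 580.0 N.
ΣM about B: M_B − 580·527 = 0 → M_B = 305700 N·mm.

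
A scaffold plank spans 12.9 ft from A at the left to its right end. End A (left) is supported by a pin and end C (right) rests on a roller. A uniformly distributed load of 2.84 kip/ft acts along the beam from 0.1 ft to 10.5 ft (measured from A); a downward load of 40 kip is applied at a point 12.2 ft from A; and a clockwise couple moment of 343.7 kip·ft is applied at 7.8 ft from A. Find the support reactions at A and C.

A_x = 0, A_y = -7.072 kip, C_y = 76.61 kip

Resultant of the distributed load: 2.84 × 10.4 = 29.536 kip at 5.3 ft from A.
Taking moments about A: C_y·12.9 − (2.84·10.4)·5.3 − 40·12.2 − 343.7 = 0 → C_y = 988.2408/12.9 = 76.6078 ≈ 76.61 kip.
ΣF_y = 0: A_y + 76.6078 − 2.84·10.4 − 40 = 0 → A_y = -7.072 kip.
ΣF_x = 0: no horizontal applied forces, so A_x = 0.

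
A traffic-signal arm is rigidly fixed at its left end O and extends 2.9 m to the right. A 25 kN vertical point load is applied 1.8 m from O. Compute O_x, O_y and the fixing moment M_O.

O_x = 0, O_y = 25.00 kN, M_O = 45.00 kN·m

ΣF_x = 0: O_x = 0.
ΣF_y = 0: O_y − 25 = 0 → O_y = 25.00 kN.
ΣM about O: M_O − 25·1.8 = 0 → M_O = 45.00 kN·m.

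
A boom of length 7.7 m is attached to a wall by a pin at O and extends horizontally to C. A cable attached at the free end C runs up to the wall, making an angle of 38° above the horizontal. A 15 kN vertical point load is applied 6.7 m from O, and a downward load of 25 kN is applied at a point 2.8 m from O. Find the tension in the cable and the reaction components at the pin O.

T = 35.97 kN, O_x = 28.34 kN, O_y = 17.86 kN

ΣM about O: T·sin38°·7.7 − 15·6.7 − 25·2.8 = 0 → T = 170.5/(7.7·0.615661) = 35.966 ≈ 35.97 kN.
ΣF_x = 0: O_x − T·cos38° = 0 → O_x = 35.966 × 0.788011 = 28.34 kN.
ΣF_y = 0: O_y + T·sin38° − 15 − 25 = 0 → O_y = 40 − 35.966 × 0.615661 = 17.86 kN.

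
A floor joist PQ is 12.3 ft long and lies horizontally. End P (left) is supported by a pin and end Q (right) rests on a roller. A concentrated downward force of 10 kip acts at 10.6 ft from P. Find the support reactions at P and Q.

Moments about P: Q_y·12.3 − 10·10.6 = 0 → Q_y = 106/12.3 = 8.61789 ≈ 8.618 kip.
ΣF_y = 0: P_y + 8.61789 − 10 = 0 → P_y = 1.382 kip.
ΣF_x = 0: no horizontal applied forces, so P_x = 0.

P_x = 0, P_y = 1.382 kip, Q_y = 8.618 kip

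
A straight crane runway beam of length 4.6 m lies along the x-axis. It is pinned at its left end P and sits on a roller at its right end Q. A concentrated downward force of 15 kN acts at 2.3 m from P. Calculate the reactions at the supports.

P_x = 0, P_y = 7.500 kN, Q_y = 7.500 kN

Moments about P: Q_y·4.6 − 15·2.3 = 0 → Q_y = 34.5/4.6 = 7.500 kN.
ΣF_y = 0: P_y + 7.5 − 15 = 0 → P_y = 7.500 kN.
ΣF_x = 0: no horizontal applied forces, so P_x = 0.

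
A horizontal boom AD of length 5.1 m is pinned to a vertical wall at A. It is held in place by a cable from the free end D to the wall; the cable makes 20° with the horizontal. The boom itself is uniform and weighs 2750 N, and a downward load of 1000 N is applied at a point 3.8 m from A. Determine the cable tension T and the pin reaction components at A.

T = 6199 N, A_x = 5825 N, A_y = 1630 N

ΣM about A: T·sin20°·5.1 − 2750·2.55 − 1000·3.8 = 0 → T = 10812.5/(5.1·0.34202) = 6198.75 ≈ 6199 N.
ΣF_x = 0: A_x − T·cos20° = 0 → A_x = 6198.75 × 0.939693 = 5825 N.
ΣF_y = 0: A_y + T·sin20° − 2750 − 1000 = 0 → A_y = 3750 − 6198.75 × 0.34202 = 1630 N.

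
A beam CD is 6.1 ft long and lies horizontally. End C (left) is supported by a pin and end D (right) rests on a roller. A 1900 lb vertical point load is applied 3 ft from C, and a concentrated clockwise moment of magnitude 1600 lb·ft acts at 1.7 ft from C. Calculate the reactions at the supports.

Taking moments about C: D_y·6.1 − 1900·3 − 1600 = 0 → D_y = 7300/6.1 = 1196.72 ≈ 1197 lb.
ΣF_y = 0: C_y + 1196.72 − 1900 = 0 → C_y = 703.3 lb.
ΣF_x = 0: no horizontal applied forces, so C_x = 0.

C_x = 0, C_y = 703.3 lb, D_y = 1197 lb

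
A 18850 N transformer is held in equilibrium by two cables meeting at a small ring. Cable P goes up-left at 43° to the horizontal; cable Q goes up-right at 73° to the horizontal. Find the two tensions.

T_P = 6132 N, T_Q = 15340 N

ΣF_x = 0: −T_P·cos43° + T_Q·cos73° = 0 → T_Q = 2.50145·T_P.
ΣF_y = 0: T_P·sin43° + T_Q·sin73° = 18850.
Substitute: T_P·(0.681998 + 2.50145·0.956305) = 18850 → T_P = 6131.78 ≈ 6132 N.
Then T_Q = 2.50145 × 6131.78 = 15340 N.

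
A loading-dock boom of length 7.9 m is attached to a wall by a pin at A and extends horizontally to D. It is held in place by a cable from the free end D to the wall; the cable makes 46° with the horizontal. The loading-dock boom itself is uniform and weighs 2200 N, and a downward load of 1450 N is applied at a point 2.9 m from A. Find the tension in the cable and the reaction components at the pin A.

T = 2269 N, A_x = 1576 N, A_y = 2018 N

ΣM about A: T·sin46°·7.9 − 2200·3.95 − 1450·2.9 = 0 → T = 12895/(7.9·0.71934) = 2269.13 ≈ 2269 N.
ΣF_x = 0: A_x − T·cos46° = 0 → A_x = 2269.13 × 0.694658 = 1576 N.
ΣF_y = 0: A_y + T·sin46° − 2200 − 1450 = 0 → A_y = 3650 − 2269.13 × 0.71934 = 2018 N.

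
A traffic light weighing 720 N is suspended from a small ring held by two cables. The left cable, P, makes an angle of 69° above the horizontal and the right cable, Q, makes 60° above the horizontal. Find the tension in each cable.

ΣF_x = 0: −T_P·cos69° + T_Q·cos60° = 0 → T_Q = 0.716736·T_P.
ΣF_y = 0: T_P·sin69° + T_Q·sin60° = 720.
Substitute: T_P·(0.93358 + 0.716736·0.866025) = 720 → T_P = 463.234 ≈ 463.2 N.
Then T_Q = 0.716736 × 463.234 = 332.0 N.

T_P = 463.2 N, T_Q = 332.0 N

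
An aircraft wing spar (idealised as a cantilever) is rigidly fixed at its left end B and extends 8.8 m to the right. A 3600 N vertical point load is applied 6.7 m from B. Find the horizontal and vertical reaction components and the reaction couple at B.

ΣF_x = 0: B_x = 0.
ΣF_y = 0: B_y − 3600 = 0 → B_y = 3600 N.
ΣM about B: M_B − 3600·6.7 = 0 → M_B = 24120 N·m.

B_x = 0, B_y = 3600 N, M_B = 24120 N·m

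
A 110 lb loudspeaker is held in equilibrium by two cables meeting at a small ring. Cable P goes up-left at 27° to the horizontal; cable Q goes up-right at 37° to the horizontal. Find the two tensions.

T_P = 97.74 lb, T_Q = 109.0 lb

ΣF_x = 0: −T_P·cos27° + T_Q·cos37° = 0 → T_Q = 1.11566·T_P.
ΣF_y = 0: T_P·sin27° + T_Q·sin37° = 110.
Substitute: T_P·(0.45399 + 1.11566·0.601815) = 110 → T_P = 97.7421 ≈ 97.74 lb.
Then T_Q = 1.11566 × 97.7421 = 109.0 lb.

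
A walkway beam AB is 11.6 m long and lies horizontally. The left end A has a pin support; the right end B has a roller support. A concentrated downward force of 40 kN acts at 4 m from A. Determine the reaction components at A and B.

A_x = 0, A_y = 26.21 kN, B_y = 13.79 kN

Moments about A: B_y·11.6 − 40·4 = 0 → B_y = 160/11.6 = 13.7931 ≈ 13.79 kN.
ΣF_y = 0: A_y + 13.7931 − 40 = 0 → A_y = 26.21 kN.
ΣF_x = 0: no horizontal applied forces, so A_x = 0.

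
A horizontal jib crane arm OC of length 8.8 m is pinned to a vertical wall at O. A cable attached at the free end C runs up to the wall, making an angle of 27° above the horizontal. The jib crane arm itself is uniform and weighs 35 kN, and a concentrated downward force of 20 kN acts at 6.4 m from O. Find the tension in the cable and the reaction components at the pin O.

ΣM about O: T·sin27°·8.8 − 35·4.4 − 20·6.4 = 0 → T = 282/(8.8·0.45399) = 70.5863 ≈ 70.59 kN.
ΣF_x = 0: O_x − T·cos27° = 0 → O_x = 70.5863 × 0.891007 = 62.89 kN.
ΣF_y = 0: O_y + T·sin27° − 35 − 20 = 0 → O_y = 55 − 70.5863 × 0.45399 = 22.95 kN.

T = 70.59 kN, O_x = 62.89 kN, O_y = 22.95 kN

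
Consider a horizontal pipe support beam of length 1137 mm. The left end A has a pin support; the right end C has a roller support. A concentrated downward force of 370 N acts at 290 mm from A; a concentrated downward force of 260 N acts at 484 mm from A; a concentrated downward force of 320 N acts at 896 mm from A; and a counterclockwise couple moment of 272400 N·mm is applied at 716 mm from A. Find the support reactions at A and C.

A_x = 0, A_y = 732.4 N, C_y = 217.6 N

Taking moments about A: C_y·1137 − 370·290 − 260·484 − 320·896 + 272400 = 0 → C_y = 247460/1137 = 217.643 ≈ 217.6 N.
ΣF_y = 0: A_y + 217.643 − 370 − 260 − 320 = 0 → A_y = 732.4 N.
ΣF_x = 0: no horizontal applied forces, so A_x = 0.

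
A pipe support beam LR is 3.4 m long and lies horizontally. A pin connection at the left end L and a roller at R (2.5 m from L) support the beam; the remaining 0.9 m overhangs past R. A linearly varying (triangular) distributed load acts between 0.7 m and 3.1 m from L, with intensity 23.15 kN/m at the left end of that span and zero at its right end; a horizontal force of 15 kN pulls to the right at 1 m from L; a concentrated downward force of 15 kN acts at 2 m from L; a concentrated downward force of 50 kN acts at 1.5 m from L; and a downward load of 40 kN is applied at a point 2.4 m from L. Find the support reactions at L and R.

L_x = -15.00 kN, L_y = 35.71 kN, R_y = 97.07 kN

Resultant of the triangular load: ½ × 23.15 × 2.4 = 27.78 kN, acting at 1.5 m from L (one-third of the span from the peak).
ΣM about L: R_y·2.5 − (½·23.15·2.4)·1.5 − 15·2 − 50·1.5 − 40·2.4 = 0 → R_y = 242.67/2.5 = 97.068 ≈ 97.07 kN.
ΣF_y = 0: L_y + 97.068 − ½·23.15·2.4 − 15 − 50 − 40 = 0 → L_y = 35.71 kN.
ΣF_x = 0: L_x + 15 = 0 → L_x = -15.00 kN.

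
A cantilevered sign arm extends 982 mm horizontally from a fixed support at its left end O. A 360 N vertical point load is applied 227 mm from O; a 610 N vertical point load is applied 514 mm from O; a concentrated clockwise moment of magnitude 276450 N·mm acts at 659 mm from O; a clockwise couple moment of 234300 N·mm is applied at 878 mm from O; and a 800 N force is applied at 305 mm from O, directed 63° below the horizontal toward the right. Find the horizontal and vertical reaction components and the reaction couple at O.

ΣF_x = 0: O_x + 800·cos63° = 0 → O_x = -363.2 N.
ΣF_y = 0: O_y − 360 − 610 − 800·sin63° = 0 → O_y = 1683 N.
ΣM about O: M_O − 360·227 − 610·514 − 276450 − 234300 − 800·sin63°·305 = 0 → M_O = 1123000 N·mm.

O_x = -363.2 N, O_y = 1683 N, M_O = 1123000 N·mm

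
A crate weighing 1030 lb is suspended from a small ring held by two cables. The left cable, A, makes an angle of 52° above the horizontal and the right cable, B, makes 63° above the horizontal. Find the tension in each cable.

T_A = 516.0 lb, T_B = 699.7 lb

ΣF_x = 0: −T_A·cos52° + T_B·cos63° = 0 → T_B = 1.35611·T_A.
ΣF_y = 0: T_A·sin52° + T_B·sin63° = 1030.
Substitute: T_A·(0.788011 + 1.35611·0.891007) = 1030 → T_A = 515.951 ≈ 516.0 lb.
Then T_B = 1.35611 × 515.951 = 699.7 lb.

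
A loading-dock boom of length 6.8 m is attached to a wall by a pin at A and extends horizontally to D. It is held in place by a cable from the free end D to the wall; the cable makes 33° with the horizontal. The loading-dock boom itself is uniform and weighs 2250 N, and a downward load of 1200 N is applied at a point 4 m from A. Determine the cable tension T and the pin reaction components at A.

ΣM about A: T·sin33°·6.8 − 2250·3.4 − 1200·4 = 0 → T = 12450/(6.8·0.544639) = 3361.64 ≈ 3362 N.
ΣF_x = 0: A_x − T·cos33° = 0 → A_x = 3361.64 × 0.838671 = 2819 N.
ΣF_y = 0: A_y + T·sin33° − 2250 − 1200 = 0 → A_y = 3450 − 3361.64 × 0.544639 = 1619 N.

T = 3362 N, A_x = 2819 N, A_y = 1619 N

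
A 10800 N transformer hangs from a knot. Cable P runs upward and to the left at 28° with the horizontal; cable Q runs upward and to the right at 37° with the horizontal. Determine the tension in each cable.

T_P = 9517 N, T_Q = 10520 N

ΣF_x = 0: −T_P·cos28° + T_Q·cos37° = 0 → T_Q = 1.10557·T_P.
ΣF_y = 0: T_P·sin28° + T_Q·sin37° = 10800.
Substitute: T_P·(0.469472 + 1.10557·0.601815) = 10800 → T_P = 9516.92 ≈ 9517 N.
Then T_Q = 1.10557 × 9516.92 = 10520 N.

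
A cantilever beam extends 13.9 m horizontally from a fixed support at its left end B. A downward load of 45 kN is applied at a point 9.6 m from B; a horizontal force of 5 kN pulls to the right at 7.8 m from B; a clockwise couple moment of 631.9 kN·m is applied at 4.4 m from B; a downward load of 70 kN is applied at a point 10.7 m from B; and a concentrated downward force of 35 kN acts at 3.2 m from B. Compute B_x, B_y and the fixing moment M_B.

B_x = -5.000 kN, B_y = 150.0 kN, M_B = 1925 kN·m

ΣF_x = 0: B_x + 5 = 0 → B_x = -5.000 kN.
ΣF_y = 0: B_y − 45 − 70 − 35 = 0 → B_y = 150.0 kN.
ΣM about B: M_B − 45·9.6 − 631.9 − 70·10.7 − 35·3.2 = 0 → M_B = 1925 kN·m.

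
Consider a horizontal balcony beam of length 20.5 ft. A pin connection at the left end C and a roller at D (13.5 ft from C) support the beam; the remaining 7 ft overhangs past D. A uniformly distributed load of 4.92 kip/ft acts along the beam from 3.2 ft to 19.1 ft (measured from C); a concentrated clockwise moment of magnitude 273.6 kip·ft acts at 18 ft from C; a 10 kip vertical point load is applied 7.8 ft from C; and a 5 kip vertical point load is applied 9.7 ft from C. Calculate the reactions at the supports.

C_x = 0, C_y = -1.020 kip, D_y = 94.25 kip

Resultant of the distributed load: 4.92 × 15.9 = 78.228 kip at 11.15 ft from C.
ΣM about C: D_y·13.5 − (4.92·15.9)·11.15 − 273.6 − 10·7.8 − 5·9.7 = 0 → D_y = 1272.3422/13.5 = 94.2476 ≈ 94.25 kip.
ΣF_y = 0: C_y + 94.2476 − 4.92·15.9 − 10 − 5 = 0 → C_y = -1.020 kip.
ΣF_x = 0: no horizontal applied forces, so C_x = 0.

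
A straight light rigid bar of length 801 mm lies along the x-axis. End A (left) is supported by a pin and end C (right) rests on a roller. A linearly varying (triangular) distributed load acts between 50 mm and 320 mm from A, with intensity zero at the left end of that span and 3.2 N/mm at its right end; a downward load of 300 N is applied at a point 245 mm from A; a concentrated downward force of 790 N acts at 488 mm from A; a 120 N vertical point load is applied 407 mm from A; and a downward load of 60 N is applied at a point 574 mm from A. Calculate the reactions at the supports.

A_x = 0, A_y = 900.9 N, C_y = 801.1 N

Resultant of the triangular load: ½ × 3.2 × 270 = 432 N, acting at 230 mm from A (one-third of the span from the peak).
Taking moments about A: C_y·801 − (½·3.2·270)·230 − 300·245 − 790·488 − 120·407 − 60·574 = 0 → C_y = 641660/801 = 801.074 ≈ 801.1 N.
ΣF_y = 0: A_y + 801.074 − ½·3.2·270 − 300 − 790 − 120 − 60 = 0 → A_y = 900.9 N.
ΣF_x = 0: no horizontal applied forces, so A_x = 0.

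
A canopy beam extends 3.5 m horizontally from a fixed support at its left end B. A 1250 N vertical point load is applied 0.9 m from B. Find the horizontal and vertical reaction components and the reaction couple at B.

ΣF_x = 0: B_x = 0.
ΣF_y = 0: B_y − 1250 = 0 → B_y = 1250 N.
ΣM about B: M_B − 1250·0.9 = 0 → M_B = 1125 N·m.

B_x = 0, B_y = 1250 N, M_B = 1125 N·m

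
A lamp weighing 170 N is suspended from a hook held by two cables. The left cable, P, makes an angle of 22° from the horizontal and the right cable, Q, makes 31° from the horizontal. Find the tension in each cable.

ΣF_x = 0: −T_P·cos22° + T_Q·cos31° = 0 → T_Q = 1.08168·T_P.
ΣF_y = 0: T_P·sin22° + T_Q·sin31° = 170.
Substitute: T_P·(0.374607 + 1.08168·0.515038) = 170 → T_P = 182.46 ≈ 182.5 N.
Then T_Q = 1.08168 × 182.46 = 197.4 N.

T_P = 182.5 N, T_Q = 197.4 N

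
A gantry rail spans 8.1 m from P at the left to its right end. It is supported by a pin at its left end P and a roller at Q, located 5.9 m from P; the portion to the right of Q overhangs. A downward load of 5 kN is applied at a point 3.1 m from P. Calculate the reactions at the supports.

P_x = 0, P_y = 2.373 kN, Q_y = 2.627 kN

Moments about P: Q_y·5.9 − 5·3.1 = 0 → Q_y = 15.5/5.9 = 2.62712 ≈ 2.627 kN.
ΣF_y = 0: P_y + 2.62712 − 5 = 0 → P_y = 2.373 kN.
ΣF_x = 0: no horizontal applied forces, so P_x = 0.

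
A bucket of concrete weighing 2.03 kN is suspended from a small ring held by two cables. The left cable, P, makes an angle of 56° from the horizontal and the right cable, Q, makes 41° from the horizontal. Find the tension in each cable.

ΣF_x = 0: −T_P·cos56° + T_Q·cos41° = 0 → T_Q = 0.740938·T_P.
ΣF_y = 0: T_P·sin56° + T_Q·sin41° = 2.03.
Substitute: T_P·(0.829038 + 0.740938·0.656059) = 2.03 → T_P = 1.54357 ≈ 1.544 kN.
Then T_Q = 0.740938 × 1.54357 = 1.144 kN.

T_P = 1.544 kN, T_Q = 1.144 kN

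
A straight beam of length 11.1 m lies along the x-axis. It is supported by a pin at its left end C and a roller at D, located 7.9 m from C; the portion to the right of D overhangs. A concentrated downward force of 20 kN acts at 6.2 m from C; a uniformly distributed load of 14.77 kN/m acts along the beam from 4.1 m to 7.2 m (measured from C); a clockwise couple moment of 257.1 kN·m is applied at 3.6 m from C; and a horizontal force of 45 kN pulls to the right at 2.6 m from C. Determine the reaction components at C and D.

Resultant of the distributed load: 14.77 × 3.1 = 45.787 kN at 5.65 m from C.
ΣM about C: D_y·7.9 − 20·6.2 − (14.77·3.1)·5.65 − 257.1 = 0 → D_y = 639.79655/7.9 = 80.9869 ≈ 80.99 kN.
ΣF_y = 0: C_y + 80.9869 − 20 − 14.77·3.1 = 0 → C_y = -15.20 kN.
ΣF_x = 0: C_x + 45 = 0 → C_x = -45.00 kN.

C_x = -45.00 kN, C_y = -15.20 kN, D_y = 80.99 kN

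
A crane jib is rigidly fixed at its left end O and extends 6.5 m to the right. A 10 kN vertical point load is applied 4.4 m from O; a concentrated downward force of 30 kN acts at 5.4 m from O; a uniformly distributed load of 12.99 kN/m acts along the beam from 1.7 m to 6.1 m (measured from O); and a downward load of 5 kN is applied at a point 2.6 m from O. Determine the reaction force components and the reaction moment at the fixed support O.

O_x = 0, O_y = 102.2 kN, M_O = 441.9 kN·m

Resultant of the distributed load: 12.99 × 4.4 = 57.156 kN at 3.9 m from O.
ΣF_x = 0: O_x = 0.
ΣF_y = 0: O_y − 10 − 30 − 12.99·4.4 − 5 = 0 → O_y = 102.2 kN.
ΣM about O: M_O − 10·4.4 − 30·5.4 − (12.99·4.4)·3.9 − 5·2.6 = 0 → M_O = 441.9 kN·m.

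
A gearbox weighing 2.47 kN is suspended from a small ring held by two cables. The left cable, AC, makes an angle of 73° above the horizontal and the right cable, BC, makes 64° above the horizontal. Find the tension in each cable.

ΣF_x = 0: −T_AC·cos73° + T_BC·cos64° = 0 → T_BC = 0.66695·T_AC.
ΣF_y = 0: T_AC·sin73° + T_BC·sin64° = 2.47.
Substitute: T_AC·(0.956305 + 0.66695·0.898794) = 2.47 → T_AC = 1.58765 ≈ 1.588 kN.
Then T_BC = 0.66695 × 1.58765 = 1.059 kN.

T_AC = 1.588 kN, T_BC = 1.059 kN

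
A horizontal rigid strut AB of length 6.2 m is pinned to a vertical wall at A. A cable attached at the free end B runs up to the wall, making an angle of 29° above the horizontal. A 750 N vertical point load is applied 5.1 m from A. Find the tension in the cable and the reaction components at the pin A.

ΣM about A: T·sin29°·6.2 − 750·5.1 = 0 → T = 3825/(6.2·0.48481) = 1272.53 ≈ 1273 N.
ΣF_x = 0: A_x − T·cos29° = 0 → A_x = 1272.53 × 0.87462 = 1113 N.
ΣF_y = 0: A_y + T·sin29° − 750 = 0 → A_y = 750 − 1272.53 × 0.48481 = 133.1 N.

T = 1273 N, A_x = 1113 N, A_y = 133.1 N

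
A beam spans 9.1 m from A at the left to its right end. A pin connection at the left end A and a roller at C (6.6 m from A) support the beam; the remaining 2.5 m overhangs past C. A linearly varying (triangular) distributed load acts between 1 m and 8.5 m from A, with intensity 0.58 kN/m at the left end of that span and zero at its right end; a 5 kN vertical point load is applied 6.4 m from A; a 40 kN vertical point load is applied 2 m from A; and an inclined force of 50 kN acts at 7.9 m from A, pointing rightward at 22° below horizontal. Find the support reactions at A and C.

A_x = -46.36 kN, A_y = 25.36 kN, C_y = 40.54 kN

Resultant of the triangular load: ½ × 0.58 × 7.5 = 2.175 kN, acting at 3.5 m from A (one-third of the span from the peak).
ΣM about A: C_y·6.6 − (½·0.58·7.5)·3.5 − 5·6.4 − 40·2 − 50·sin22°·7.9 = 0 → C_y = 267.582/6.6 = 40.5427 ≈ 40.54 kN.
ΣF_y = 0: A_y + 40.5427 − ½·0.58·7.5 − 5 − 40 − 50·sin22° = 0 → A_y = 25.36 kN.
ΣF_x = 0: A_x + 50·cos22° = 0 → A_x = -46.36 kN.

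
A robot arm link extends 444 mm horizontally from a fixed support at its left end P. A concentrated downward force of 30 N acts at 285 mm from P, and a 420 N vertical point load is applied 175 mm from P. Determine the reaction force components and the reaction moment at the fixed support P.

ΣF_x = 0: P_x = 0.
ΣF_y = 0: P_y − 30 − 420 = 0 → P_y = 450.0 N.
ΣM about P: M_P − 30·285 − 420·175 = 0 → M_P = 82050 N·mm.

P_x = 0, P_y = 450.0 N, M_P = 82050 N·mm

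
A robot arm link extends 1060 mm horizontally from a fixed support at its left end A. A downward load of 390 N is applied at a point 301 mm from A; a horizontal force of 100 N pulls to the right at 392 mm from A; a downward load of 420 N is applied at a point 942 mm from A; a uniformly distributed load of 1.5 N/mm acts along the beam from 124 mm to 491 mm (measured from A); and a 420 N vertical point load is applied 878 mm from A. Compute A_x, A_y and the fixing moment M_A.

Resultant of the distributed load: 1.5 × 367 = 550.5 N at 307.5 mm from A.
ΣF_x = 0: A_x + 100 = 0 → A_x = -100.0 N.
ΣF_y = 0: A_y − 390 − 420 − 1.5·367 − 420 = 0 → A_y = 1780 N.
ΣM about A: M_A − 390·301 − 420·942 − (1.5·367)·307.5 − 420·878 = 0 → M_A = 1051000 N·mm.

A_x = -100.0 N, A_y = 1780 N, M_A = 1051000 N·mm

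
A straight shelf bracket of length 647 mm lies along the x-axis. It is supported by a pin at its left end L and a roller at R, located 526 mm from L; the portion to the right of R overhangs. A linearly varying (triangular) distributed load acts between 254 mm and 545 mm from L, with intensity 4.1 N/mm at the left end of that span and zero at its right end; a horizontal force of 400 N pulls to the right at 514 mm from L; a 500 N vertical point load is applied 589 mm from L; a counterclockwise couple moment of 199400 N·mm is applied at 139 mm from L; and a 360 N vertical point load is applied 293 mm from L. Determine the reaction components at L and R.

Resultant of the triangular load: ½ × 4.1 × 291 = 596.55 N, acting at 351 mm from L (one-third of the span from the peak).
ΣM about L: R_y·526 − (½·4.1·291)·351 − 500·589 + 199400 − 360·293 = 0 → R_y = 409969.05/526 = 779.409 ≈ 779.4 N.
ΣF_y = 0: L_y + 779.409 − ½·4.1·291 − 500 − 360 = 0 → L_y = 677.1 N.
ΣF_x = 0: L_x + 400 = 0 → L_x = -400.0 N.

L_x = -400.0 N, L_y = 677.1 N, R_y = 779.4 N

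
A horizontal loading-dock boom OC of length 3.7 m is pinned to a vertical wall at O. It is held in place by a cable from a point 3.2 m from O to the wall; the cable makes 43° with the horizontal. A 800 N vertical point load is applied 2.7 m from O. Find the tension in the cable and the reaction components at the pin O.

ΣM about O: T·sin43°·3.2 − 800·2.7 = 0 → T = 2160/(3.2·0.681998) = 989.739 ≈ 989.7 N.
ΣF_x = 0: O_x − T·cos43° = 0 → O_x = 989.739 × 0.731354 = 723.8 N.
ΣF_y = 0: O_y + T·sin43° − 800 = 0 → O_y = 800 − 989.739 × 0.681998 = 125.0 N.

T = 989.7 N, O_x = 723.8 N, O_y = 125.0 N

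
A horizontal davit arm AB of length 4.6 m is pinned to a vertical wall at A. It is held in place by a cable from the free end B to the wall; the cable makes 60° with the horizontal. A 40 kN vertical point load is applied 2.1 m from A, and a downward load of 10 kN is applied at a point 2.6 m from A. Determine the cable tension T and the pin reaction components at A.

ΣM about A: T·sin60°·4.6 − 40·2.1 − 10·2.6 = 0 → T = 110/(4.6·0.866025) = 27.6124 ≈ 27.61 kN.
ΣF_x = 0: A_x − T·cos60° = 0 → A_x = 27.6124 × 0.5 = 13.81 kN.
ΣF_y = 0: A_y + T·sin60° − 40 − 10 = 0 → A_y = 50 − 27.6124 × 0.866025 = 26.09 kN.

T = 27.61 kN, A_x = 13.81 kN, A_y = 26.09 kN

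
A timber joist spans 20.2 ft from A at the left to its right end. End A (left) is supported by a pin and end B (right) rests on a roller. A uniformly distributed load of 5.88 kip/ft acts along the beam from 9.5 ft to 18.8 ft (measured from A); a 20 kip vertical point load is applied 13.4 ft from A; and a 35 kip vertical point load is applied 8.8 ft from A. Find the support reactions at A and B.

A_x = 0, A_y = 42.86 kip, B_y = 66.82 kip

Resultant of the distributed load: 5.88 × 9.3 = 54.684 kip at 14.15 ft from A.
Moments about A: B_y·20.2 − (5.88·9.3)·14.15 − 20·13.4 − 35·8.8 = 0 → B_y = 1349.7786/20.2 = 66.8207 ≈ 66.82 kip.
ΣF_y = 0: A_y + 66.8207 − 5.88·9.3 − 20 − 35 = 0 → A_y = 42.86 kip.
ΣF_x = 0: no horizontal applied forces, so A_x = 0.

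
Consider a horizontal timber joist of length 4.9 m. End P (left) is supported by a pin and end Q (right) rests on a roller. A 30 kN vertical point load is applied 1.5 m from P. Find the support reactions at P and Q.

ΣM about P: Q_y·4.9 − 30·1.5 = 0 → Q_y = 45/4.9 = 9.18367 ≈ 9.184 kN.
ΣF_y = 0: P_y + 9.18367 − 30 = 0 → P_y = 20.82 kN.
ΣF_x = 0: no horizontal applied forces, so P_x = 0.

P_x = 0, P_y = 20.82 kN, Q_y = 9.184 kN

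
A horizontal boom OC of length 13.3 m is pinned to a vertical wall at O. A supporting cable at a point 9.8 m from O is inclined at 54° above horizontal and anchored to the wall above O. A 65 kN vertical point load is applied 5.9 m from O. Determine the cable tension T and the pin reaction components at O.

ΣM about O: T·sin54°·9.8 − 65·5.9 = 0 → T = 383.5/(9.8·0.809017) = 48.3706 ≈ 48.37 kN.
ΣF_x = 0: O_x − T·cos54° = 0 → O_x = 48.3706 × 0.587785 = 28.43 kN.
ΣF_y = 0: O_y + T·sin54° − 65 = 0 → O_y = 65 − 48.3706 × 0.809017 = 25.87 kN.

T = 48.37 kN, O_x = 28.43 kN, O_y = 25.87 kN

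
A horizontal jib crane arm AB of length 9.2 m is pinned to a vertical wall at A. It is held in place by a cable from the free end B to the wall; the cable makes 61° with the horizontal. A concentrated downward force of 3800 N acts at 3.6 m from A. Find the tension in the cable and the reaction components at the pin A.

T = 1700 N, A_x = 824.2 N, A_y = 2313 N

ΣM about A: T·sin61°·9.2 − 3800·3.6 = 0 → T = 13680/(9.2·0.87462) = 1700.12 ≈ 1700 N.
ΣF_x = 0: A_x − T·cos61° = 0 → A_x = 1700.12 × 0.48481 = 824.2 N.
ΣF_y = 0: A_y + T·sin61° − 3800 = 0 → A_y = 3800 − 1700.12 × 0.87462 = 2313 N.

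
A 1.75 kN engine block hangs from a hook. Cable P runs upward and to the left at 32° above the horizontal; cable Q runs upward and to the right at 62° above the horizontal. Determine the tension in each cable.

ΣF_x = 0: −T_P·cos32° + T_Q·cos62° = 0 → T_Q = 1.80639·T_P.
ΣF_y = 0: T_P·sin32° + T_Q·sin62° = 1.75.
Substitute: T_P·(0.529919 + 1.80639·0.882948) = 1.75 → T_P = 0.823581 ≈ 0.8236 kN.
Then T_Q = 1.80639 × 0.823581 = 1.488 kN.

T_P = 0.8236 kN, T_Q = 1.488 kN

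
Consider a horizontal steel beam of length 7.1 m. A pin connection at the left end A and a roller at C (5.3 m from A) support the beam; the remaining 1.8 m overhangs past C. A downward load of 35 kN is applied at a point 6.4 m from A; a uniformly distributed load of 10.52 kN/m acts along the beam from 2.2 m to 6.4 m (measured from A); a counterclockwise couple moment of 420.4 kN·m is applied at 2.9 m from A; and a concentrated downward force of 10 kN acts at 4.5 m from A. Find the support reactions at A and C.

Resultant of the distributed load: 10.52 × 4.2 = 44.184 kN at 4.3 m from A.
Moments about A: C_y·5.3 − 35·6.4 − (10.52·4.2)·4.3 + 420.4 − 10·4.5 = 0 → C_y = 38.5912/5.3 = 7.28136 ≈ 7.281 kN.
ΣF_y = 0: A_y + 7.28136 − 35 − 10.52·4.2 − 10 = 0 → A_y = 81.90 kN.
ΣF_x = 0: no horizontal applied forces, so A_x = 0.

A_x = 0, A_y = 81.90 kN, C_y = 7.281 kN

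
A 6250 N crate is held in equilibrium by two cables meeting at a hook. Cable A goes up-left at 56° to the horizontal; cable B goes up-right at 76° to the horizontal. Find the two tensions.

ΣF_x = 0: −T_A·cos56° + T_B·cos76° = 0 → T_B = 2.31146·T_A.
ΣF_y = 0: T_A·sin56° + T_B·sin76° = 6250.
Substitute: T_A·(0.829038 + 2.31146·0.970296) = 6250 → T_A = 2034.61 ≈ 2035 N.
Then T_B = 2.31146 × 2034.61 = 4703 N.

T_A = 2035 N, T_B = 4703 N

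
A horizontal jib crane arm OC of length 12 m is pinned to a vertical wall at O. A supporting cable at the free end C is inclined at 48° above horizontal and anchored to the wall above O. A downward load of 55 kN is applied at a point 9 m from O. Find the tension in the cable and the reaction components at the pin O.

ΣM about O: T·sin48°·12 − 55·9 = 0 → T = 495/(12·0.743145) = 55.5073 ≈ 55.51 kN.
ΣF_x = 0: O_x − T·cos48° = 0 → O_x = 55.5073 × 0.669131 = 37.14 kN.
ΣF_y = 0: O_y + T·sin48° − 55 = 0 → O_y = 55 − 55.5073 × 0.743145 = 13.75 kN.

T = 55.51 kN, O_x = 37.14 kN, O_y = 13.75 kN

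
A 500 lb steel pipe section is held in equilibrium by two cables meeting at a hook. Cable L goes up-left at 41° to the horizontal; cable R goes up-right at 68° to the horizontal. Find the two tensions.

T_L = 198.1 lb, T_R = 399.1 lb

ΣF_x = 0: −T_L·cos41° + T_R·cos68° = 0 → T_R = 2.01467·T_L.
ΣF_y = 0: T_L·sin41° + T_R·sin68° = 500.
Substitute: T_L·(0.656059 + 2.01467·0.927184) = 500 → T_L = 198.096 ≈ 198.1 lb.
Then T_R = 2.01467 × 198.096 = 399.1 lb.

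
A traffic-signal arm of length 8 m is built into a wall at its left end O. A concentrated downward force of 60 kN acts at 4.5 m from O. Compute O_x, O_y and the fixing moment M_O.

ΣF_x = 0: O_x = 0.
ΣF_y = 0: O_y − 60 = 0 → O_y = 60.00 kN.
ΣM about O: M_O − 60·4.5 = 0 → M_O = 270.0 kN·m.

O_x = 0, O_y = 60.00 kN, M_O = 270.0 kN·m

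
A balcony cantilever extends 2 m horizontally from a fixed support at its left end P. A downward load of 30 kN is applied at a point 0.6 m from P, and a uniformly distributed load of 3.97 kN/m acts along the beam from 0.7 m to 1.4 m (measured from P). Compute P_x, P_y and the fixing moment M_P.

Resultant of the distributed load: 3.97 × 0.7 = 2.779 kN at 1.05 m from P.
ΣF_x = 0: P_x = 0.
ΣF_y = 0: P_y − 30 − 3.97·0.7 = 0 → P_y = 32.78 kN.
ΣM about P: M_P − 30·0.6 − (3.97·0.7)·1.05 = 0 → M_P = 20.92 kN·m.

P_x = 0, P_y = 32.78 kN, M_P = 20.92 kN·m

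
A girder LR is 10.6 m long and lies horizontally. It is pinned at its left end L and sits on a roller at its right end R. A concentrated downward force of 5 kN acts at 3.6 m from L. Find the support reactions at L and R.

L_x = 0, L_y = 3.302 kN, R_y = 1.698 kN

Taking moments about L: R_y·10.6 − 5·3.6 = 0 → R_y = 18/10.6 = 1.69811 ≈ 1.698 kN.
ΣF_y = 0: L_y + 1.69811 − 5 = 0 → L_y = 3.302 kN.
ΣF_x = 0: no horizontal applied forces, so L_x = 0.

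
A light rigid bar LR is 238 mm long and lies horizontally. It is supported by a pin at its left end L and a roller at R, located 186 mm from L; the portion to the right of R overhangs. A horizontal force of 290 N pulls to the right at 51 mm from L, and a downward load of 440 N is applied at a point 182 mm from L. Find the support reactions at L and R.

L_x = -290.0 N, L_y = 9.462 N, R_y = 430.5 N

Moments about L: R_y·186 − 440·182 = 0 → R_y = 80080/186 = 430.538 ≈ 430.5 N.
ΣF_y = 0: L_y + 430.538 − 440 = 0 → L_y = 9.462 N.
ΣF_x = 0: L_x + 290 = 0 → L_x = -290.0 N.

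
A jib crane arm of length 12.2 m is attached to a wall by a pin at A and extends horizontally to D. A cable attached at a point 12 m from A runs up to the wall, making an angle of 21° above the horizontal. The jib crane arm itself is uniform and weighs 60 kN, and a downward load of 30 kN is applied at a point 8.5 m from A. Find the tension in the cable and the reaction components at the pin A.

ΣM about A: T·sin21°·12 − 60·6.1 − 30·8.5 = 0 → T = 621/(12·0.358368) = 144.405 ≈ 144.4 kN.
ΣF_x = 0: A_x − T·cos21° = 0 → A_x = 144.405 × 0.93358 = 134.8 kN.
ΣF_y = 0: A_y + T·sin21° − 60 − 30 = 0 → A_y = 90 − 144.405 × 0.358368 = 38.25 kN.

T = 144.4 kN, A_x = 134.8 kN, A_y = 38.25 kN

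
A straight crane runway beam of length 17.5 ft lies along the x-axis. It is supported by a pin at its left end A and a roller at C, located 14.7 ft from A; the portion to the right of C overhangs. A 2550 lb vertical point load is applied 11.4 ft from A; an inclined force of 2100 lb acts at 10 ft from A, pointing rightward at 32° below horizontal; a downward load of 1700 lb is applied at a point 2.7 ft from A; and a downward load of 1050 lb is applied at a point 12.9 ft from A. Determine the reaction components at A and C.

Taking moments about A: C_y·14.7 − 2550·11.4 − 2100·sin32°·10 − 1700·2.7 − 1050·12.9 = 0 → C_y = 58333.3/14.7 = 3968.25 ≈ 3968 lb.
ΣF_y = 0: A_y + 3968.25 − 2550 − 2100·sin32° − 1700 − 1050 = 0 → A_y = 2445 lb.
ΣF_x = 0: A_x + 2100·cos32° = 0 → A_x = -1781 lb.

A_x = -1781 lb, A_y = 2445 lb, C_y = 3968 lb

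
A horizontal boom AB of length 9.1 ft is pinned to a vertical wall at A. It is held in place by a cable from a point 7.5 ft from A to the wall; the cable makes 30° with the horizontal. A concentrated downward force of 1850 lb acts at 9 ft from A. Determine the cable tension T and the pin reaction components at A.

T = 4440 lb, A_x = 3845 lb, A_y = -370.0 lb

ΣM about A: T·sin30°·7.5 − 1850·9 = 0 → T = 16650/(7.5·0.5) = 4440 lb.
ΣF_x = 0: A_x − T·cos30° = 0 → A_x = 4440 × 0.866025 = 3845 lb.
ΣF_y = 0: A_y + T·sin30° − 1850 = 0 → A_y = 1850 − 4440 × 0.5 = -370.0 lb.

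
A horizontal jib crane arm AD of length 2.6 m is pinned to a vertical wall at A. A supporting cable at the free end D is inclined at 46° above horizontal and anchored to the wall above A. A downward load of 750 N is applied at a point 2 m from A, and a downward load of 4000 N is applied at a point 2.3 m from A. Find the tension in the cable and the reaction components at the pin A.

ΣM about A: T·sin46°·2.6 − 750·2 − 4000·2.3 = 0 → T = 10700/(2.6·0.71934) = 5721.06 ≈ 5721 N.
ΣF_x = 0: A_x − T·cos46° = 0 → A_x = 5721.06 × 0.694658 = 3974 N.
ΣF_y = 0: A_y + T·sin46° − 750 − 4000 = 0 → A_y = 4750 − 5721.06 × 0.71934 = 634.6 N.

T = 5721 N, A_x = 3974 N, A_y = 634.6 N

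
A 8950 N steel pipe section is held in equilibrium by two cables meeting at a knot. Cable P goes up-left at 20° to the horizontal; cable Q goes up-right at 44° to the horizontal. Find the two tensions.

T_P = 7163 N, T_Q = 9357 N

ΣF_x = 0: −T_P·cos20° + T_Q·cos44° = 0 → T_Q = 1.30633·T_P.
ΣF_y = 0: T_P·sin20° + T_Q·sin44° = 8950.
Substitute: T_P·(0.34202 + 1.30633·0.694658) = 8950 → T_P = 7163.02 ≈ 7163 N.
Then T_Q = 1.30633 × 7163.02 = 9357 N.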